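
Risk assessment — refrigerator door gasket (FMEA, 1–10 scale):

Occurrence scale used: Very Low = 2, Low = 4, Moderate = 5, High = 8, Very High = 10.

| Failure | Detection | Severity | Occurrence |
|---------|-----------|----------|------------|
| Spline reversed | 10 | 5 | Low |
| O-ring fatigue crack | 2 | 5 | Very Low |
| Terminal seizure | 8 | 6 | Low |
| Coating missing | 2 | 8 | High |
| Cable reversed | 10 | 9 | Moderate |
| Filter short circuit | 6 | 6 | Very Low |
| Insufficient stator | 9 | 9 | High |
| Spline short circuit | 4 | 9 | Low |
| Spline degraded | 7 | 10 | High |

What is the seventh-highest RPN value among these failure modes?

128

RPN = Severity × Occurrence × Detection:
  Spline reversed: 5 × 4 × 10 = 200
  O-ring fatigue crack: 5 × 2 × 2 = 20
  Terminal seizure: 6 × 4 × 8 = 192
  Coating missing: 8 × 8 × 2 = 128
  Cable reversed: 9 × 5 × 10 = 450
  Filter short circuit: 6 × 2 × 6 = 72
  Insufficient stator: 9 × 8 × 9 = 648
  Spline short circuit: 9 × 4 × 4 = 144
  Spline degraded: 10 × 8 × 7 = 560
Sorted descending: 648, 560, 450, 200, 192, 144, 128, 72, 20.
The seventh-highest RPN is 128 (Coating missing).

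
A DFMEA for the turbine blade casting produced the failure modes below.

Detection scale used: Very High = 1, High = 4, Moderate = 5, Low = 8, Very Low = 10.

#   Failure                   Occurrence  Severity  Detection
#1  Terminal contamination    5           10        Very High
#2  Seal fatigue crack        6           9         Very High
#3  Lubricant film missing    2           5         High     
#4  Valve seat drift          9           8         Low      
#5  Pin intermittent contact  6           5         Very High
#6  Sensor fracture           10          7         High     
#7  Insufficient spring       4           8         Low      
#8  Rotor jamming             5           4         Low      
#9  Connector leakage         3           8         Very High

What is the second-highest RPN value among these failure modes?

RPN = Severity × Occurrence × Detection:
  #1: 10 × 5 × 1 = 50
  #2: 9 × 6 × 1 = 54
  #3: 5 × 2 × 4 = 40
  #4: 8 × 9 × 8 = 576
  #5: 5 × 6 × 1 = 30
  #6: 7 × 10 × 4 = 280
  #7: 8 × 4 × 8 = 256
  #8: 4 × 5 × 8 = 160
  #9: 8 × 3 × 1 = 24
Sorted descending: 576, 280, 256, 160, 54, 50, 40, 30, 24.
The second-highest RPN is 280 (#6).

280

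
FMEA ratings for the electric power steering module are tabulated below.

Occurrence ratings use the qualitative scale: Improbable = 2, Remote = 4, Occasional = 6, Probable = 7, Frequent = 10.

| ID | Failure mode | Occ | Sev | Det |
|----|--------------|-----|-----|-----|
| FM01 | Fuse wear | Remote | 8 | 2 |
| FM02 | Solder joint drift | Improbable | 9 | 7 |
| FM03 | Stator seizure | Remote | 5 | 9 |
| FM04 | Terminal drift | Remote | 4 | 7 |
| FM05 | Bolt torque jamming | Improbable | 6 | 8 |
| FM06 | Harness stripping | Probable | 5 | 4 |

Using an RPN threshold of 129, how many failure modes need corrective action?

2

RPN = Severity × Occurrence × Detection:
  FM01: 8 × 4 × 2 = 64
  FM02: 9 × 2 × 7 = 126
  FM03: 5 × 4 × 9 = 180
  FM04: 4 × 4 × 7 = 112
  FM05: 6 × 2 × 8 = 96
  FM06: 5 × 7 × 4 = 140
Modes with RPN ≥ 129: FM03 (180), FM06 (140) → 2.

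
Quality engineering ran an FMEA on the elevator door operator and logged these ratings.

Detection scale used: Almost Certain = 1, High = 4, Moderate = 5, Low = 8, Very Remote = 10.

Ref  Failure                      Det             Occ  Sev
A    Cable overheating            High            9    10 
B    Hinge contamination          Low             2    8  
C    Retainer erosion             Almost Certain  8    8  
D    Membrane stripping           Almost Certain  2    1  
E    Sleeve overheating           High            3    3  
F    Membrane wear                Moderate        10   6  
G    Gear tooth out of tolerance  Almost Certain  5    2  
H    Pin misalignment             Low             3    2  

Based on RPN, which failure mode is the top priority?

A

RPN = Severity × Occurrence × Detection:
  A: 10 × 9 × 4 = 360
  B: 8 × 2 × 8 = 128
  C: 8 × 8 × 1 = 64
  D: 1 × 2 × 1 = 2
  E: 3 × 3 × 4 = 36
  F: 6 × 10 × 5 = 300
  G: 2 × 5 × 1 = 10
  H: 2 × 3 × 8 = 48
Highest RPN is 360 → A.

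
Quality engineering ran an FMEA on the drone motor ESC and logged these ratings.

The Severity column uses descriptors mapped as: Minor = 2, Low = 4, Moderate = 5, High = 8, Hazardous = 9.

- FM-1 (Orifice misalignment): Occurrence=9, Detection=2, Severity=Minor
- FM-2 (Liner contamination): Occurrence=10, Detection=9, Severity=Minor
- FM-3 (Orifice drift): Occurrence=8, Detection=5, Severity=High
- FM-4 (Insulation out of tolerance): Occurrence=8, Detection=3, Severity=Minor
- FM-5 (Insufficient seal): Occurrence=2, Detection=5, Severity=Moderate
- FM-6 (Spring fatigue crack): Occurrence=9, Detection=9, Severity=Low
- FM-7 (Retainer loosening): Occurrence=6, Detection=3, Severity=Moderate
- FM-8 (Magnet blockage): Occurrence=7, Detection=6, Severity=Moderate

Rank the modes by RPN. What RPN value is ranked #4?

180

RPN = Severity × Occurrence × Detection:
  FM-1: 2 × 9 × 2 = 36
  FM-2: 2 × 10 × 9 = 180
  FM-3: 8 × 8 × 5 = 320
  FM-4: 2 × 8 × 3 = 48
  FM-5: 5 × 2 × 5 = 50
  FM-6: 4 × 9 × 9 = 324
  FM-7: 5 × 6 × 3 = 90
  FM-8: 5 × 7 × 6 = 210
Sorted descending: 324, 320, 210, 180, 90, 50, 48, 36.
The fourth-highest RPN is 180 (FM-2).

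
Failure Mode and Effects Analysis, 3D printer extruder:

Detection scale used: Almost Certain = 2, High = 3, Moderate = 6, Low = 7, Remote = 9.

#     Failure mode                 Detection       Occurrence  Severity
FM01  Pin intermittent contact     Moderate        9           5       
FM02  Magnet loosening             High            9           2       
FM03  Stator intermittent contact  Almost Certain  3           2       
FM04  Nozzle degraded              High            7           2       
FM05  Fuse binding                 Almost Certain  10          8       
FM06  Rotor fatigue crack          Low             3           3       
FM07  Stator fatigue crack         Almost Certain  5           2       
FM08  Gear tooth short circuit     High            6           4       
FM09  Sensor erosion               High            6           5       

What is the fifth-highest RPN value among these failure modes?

RPN = Severity × Occurrence × Detection:
  FM01: 5 × 9 × 6 = 270
  FM02: 2 × 9 × 3 = 54
  FM03: 2 × 3 × 2 = 12
  FM04: 2 × 7 × 3 = 42
  FM05: 8 × 10 × 2 = 160
  FM06: 3 × 3 × 7 = 63
  FM07: 2 × 5 × 2 = 20
  FM08: 4 × 6 × 3 = 72
  FM09: 5 × 6 × 3 = 90
Sorted descending: 270, 160, 90, 72, 63, 54, 42, 20, 12.
The fifth-highest RPN is 63 (FM06).

63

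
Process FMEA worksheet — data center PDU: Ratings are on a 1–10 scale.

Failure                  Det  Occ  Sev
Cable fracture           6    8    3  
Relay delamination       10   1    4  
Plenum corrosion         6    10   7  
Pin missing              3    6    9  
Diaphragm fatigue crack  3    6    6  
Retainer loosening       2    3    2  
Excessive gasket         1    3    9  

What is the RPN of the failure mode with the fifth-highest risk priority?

RPN = Severity × Occurrence × Detection:
  Cable fracture: 3 × 8 × 6 = 144
  Relay delamination: 4 × 1 × 10 = 40
  Plenum corrosion: 7 × 10 × 6 = 420
  Pin missing: 9 × 6 × 3 = 162
  Diaphragm fatigue crack: 6 × 6 × 3 = 108
  Retainer loosening: 2 × 3 × 2 = 12
  Excessive gasket: 9 × 3 × 1 = 27
Sorted descending: 420, 162, 144, 108, 40, 27, 12.
The fifth-highest RPN is 40 (Relay delamination).

40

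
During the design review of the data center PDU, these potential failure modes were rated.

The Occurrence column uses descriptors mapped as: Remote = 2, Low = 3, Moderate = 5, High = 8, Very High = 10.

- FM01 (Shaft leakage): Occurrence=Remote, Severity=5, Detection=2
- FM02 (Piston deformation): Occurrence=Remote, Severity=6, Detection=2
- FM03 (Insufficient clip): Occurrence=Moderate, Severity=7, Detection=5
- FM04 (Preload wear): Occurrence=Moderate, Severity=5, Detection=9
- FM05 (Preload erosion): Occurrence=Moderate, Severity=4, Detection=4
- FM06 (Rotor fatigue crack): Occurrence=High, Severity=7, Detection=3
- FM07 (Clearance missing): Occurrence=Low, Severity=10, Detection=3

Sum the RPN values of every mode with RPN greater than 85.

RPN = Severity × Occurrence × Detection:
  FM01: 5 × 2 × 2 = 20
  FM02: 6 × 2 × 2 = 24
  FM03: 7 × 5 × 5 = 175
  FM04: 5 × 5 × 9 = 225
  FM05: 4 × 5 × 4 = 80
  FM06: 7 × 8 × 3 = 168
  FM07: 10 × 3 × 3 = 90
RPN > 85: FM03 (175), FM04 (225), FM06 (168), FM07 (90).
Sum: 175 + 225 + 168 + 90 = 658.

658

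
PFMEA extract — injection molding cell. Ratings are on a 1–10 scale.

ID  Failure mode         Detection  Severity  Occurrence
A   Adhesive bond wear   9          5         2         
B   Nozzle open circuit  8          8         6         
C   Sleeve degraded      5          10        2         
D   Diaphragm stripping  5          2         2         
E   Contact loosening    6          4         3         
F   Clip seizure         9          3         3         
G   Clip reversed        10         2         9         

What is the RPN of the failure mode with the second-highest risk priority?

180

RPN = Severity × Occurrence × Detection:
  A: 5 × 2 × 9 = 90
  B: 8 × 6 × 8 = 384
  C: 10 × 2 × 5 = 100
  D: 2 × 2 × 5 = 20
  E: 4 × 3 × 6 = 72
  F: 3 × 3 × 9 = 81
  G: 2 × 9 × 10 = 180
Sorted descending: 384, 180, 100, 90, 81, 72, 20.
The second-highest RPN is 180 (G).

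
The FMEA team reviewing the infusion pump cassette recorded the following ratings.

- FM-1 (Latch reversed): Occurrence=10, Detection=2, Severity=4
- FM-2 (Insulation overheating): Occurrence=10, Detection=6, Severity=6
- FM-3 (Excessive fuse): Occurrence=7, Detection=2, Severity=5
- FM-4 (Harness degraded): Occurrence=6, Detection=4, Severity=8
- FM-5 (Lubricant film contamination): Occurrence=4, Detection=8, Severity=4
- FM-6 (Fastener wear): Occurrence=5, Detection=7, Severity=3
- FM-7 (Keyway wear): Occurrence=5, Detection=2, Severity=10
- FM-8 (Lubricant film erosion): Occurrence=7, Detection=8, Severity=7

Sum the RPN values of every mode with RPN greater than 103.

RPN = Severity × Occurrence × Detection:
  FM-1: 4 × 10 × 2 = 80
  FM-2: 6 × 10 × 6 = 360
  FM-3: 5 × 7 × 2 = 70
  FM-4: 8 × 6 × 4 = 192
  FM-5: 4 × 4 × 8 = 128
  FM-6: 3 × 5 × 7 = 105
  FM-7: 10 × 5 × 2 = 100
  FM-8: 7 × 7 × 8 = 392
RPN > 103: FM-2 (360), FM-4 (192), FM-5 (128), FM-6 (105), FM-8 (392).
Sum: 360 + 192 + 128 + 105 + 392 = 1177.

1177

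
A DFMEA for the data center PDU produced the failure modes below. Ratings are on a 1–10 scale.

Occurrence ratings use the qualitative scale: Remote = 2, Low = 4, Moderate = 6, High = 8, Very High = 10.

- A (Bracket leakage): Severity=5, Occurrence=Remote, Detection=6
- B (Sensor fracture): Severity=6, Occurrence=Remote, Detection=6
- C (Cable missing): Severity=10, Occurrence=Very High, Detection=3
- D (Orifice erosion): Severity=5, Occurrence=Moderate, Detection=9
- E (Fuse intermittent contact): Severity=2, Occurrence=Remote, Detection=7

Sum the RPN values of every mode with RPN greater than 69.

642

RPN = Severity × Occurrence × Detection:
  A: 5 × 2 × 6 = 60
  B: 6 × 2 × 6 = 72
  C: 10 × 10 × 3 = 300
  D: 5 × 6 × 9 = 270
  E: 2 × 2 × 7 = 28
RPN > 69: B (72), C (300), D (270).
Sum: 72 + 300 + 270 = 642.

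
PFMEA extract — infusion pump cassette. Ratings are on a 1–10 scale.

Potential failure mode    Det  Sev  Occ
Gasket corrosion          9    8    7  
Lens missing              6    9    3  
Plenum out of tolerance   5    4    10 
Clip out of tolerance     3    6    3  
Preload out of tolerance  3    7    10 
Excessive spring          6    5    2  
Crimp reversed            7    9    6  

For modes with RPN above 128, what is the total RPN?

1454

RPN = Severity × Occurrence × Detection:
  Gasket corrosion: 8 × 7 × 9 = 504
  Lens missing: 9 × 3 × 6 = 162
  Plenum out of tolerance: 4 × 10 × 5 = 200
  Clip out of tolerance: 6 × 3 × 3 = 54
  Preload out of tolerance: 7 × 10 × 3 = 210
  Excessive spring: 5 × 2 × 6 = 60
  Crimp reversed: 9 × 6 × 7 = 378
RPN > 128: Gasket corrosion (504), Lens missing (162), Plenum out of tolerance (200), Preload out of tolerance (210), Crimp reversed (378).
Sum: 504 + 162 + 200 + 210 + 378 = 1454.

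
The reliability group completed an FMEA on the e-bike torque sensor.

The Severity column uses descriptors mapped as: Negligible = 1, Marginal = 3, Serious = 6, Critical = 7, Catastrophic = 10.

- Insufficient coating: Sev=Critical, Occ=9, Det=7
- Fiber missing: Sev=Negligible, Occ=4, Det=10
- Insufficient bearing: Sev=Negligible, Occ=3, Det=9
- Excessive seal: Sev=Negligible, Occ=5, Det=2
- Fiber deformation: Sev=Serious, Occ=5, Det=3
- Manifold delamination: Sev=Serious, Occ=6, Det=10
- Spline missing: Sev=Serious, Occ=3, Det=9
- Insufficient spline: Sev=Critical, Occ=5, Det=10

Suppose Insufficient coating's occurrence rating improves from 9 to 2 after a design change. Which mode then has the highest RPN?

RPN = Severity × Occurrence × Detection:
  Insufficient coating: 7 × 9 × 7 = 441
  Fiber missing: 1 × 4 × 10 = 40
  Insufficient bearing: 1 × 3 × 9 = 27
  Excessive seal: 1 × 5 × 2 = 10
  Fiber deformation: 6 × 5 × 3 = 90
  Manifold delamination: 6 × 6 × 10 = 360
  Spline missing: 6 × 3 × 9 = 162
  Insufficient spline: 7 × 5 × 10 = 350
After action: Insufficient coating → 7 × 2 × 7 = 98.
Revised RPNs: Manifold delamination=360, Insufficient spline=350, Spline missing=162, Insufficient coating=98, Fiber deformation=90, Fiber missing=40, Insufficient bearing=27, Excessive seal=10.
Highest is now Manifold delamination (360).

Manifold delamination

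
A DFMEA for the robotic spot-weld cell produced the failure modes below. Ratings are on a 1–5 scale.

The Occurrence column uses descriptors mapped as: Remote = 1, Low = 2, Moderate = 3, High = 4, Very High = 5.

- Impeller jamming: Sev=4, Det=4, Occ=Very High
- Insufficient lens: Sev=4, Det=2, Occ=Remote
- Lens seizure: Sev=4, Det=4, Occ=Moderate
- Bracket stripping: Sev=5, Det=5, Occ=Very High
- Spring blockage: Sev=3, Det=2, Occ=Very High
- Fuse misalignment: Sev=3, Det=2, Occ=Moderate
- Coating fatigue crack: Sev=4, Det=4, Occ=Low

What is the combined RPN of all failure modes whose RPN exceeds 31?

285

RPN = Severity × Occurrence × Detection:
  Impeller jamming: 4 × 5 × 4 = 80
  Insufficient lens: 4 × 1 × 2 = 8
  Lens seizure: 4 × 3 × 4 = 48
  Bracket stripping: 5 × 5 × 5 = 125
  Spring blockage: 3 × 5 × 2 = 30
  Fuse misalignment: 3 × 3 × 2 = 18
  Coating fatigue crack: 4 × 2 × 4 = 32
RPN > 31: Impeller jamming (80), Lens seizure (48), Bracket stripping (125), Coating fatigue crack (32).
Sum: 80 + 48 + 125 + 32 = 285.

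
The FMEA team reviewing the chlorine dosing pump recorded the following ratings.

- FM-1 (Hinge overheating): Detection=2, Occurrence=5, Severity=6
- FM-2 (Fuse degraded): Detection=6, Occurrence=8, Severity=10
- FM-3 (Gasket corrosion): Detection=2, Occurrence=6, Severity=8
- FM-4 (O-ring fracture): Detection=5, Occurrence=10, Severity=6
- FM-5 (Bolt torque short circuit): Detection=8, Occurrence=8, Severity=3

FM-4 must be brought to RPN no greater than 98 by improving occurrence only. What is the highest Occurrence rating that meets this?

FM-4: S=6, O=10, D=5 → current RPN = 300.
Fixed product = 30. Need 30 × O ≤ 98, so O ≤ 98/30 = 3.27.
Maximum integer Occurrence rating = 3 (gives RPN 90; O=4 would give 120 > 98).

3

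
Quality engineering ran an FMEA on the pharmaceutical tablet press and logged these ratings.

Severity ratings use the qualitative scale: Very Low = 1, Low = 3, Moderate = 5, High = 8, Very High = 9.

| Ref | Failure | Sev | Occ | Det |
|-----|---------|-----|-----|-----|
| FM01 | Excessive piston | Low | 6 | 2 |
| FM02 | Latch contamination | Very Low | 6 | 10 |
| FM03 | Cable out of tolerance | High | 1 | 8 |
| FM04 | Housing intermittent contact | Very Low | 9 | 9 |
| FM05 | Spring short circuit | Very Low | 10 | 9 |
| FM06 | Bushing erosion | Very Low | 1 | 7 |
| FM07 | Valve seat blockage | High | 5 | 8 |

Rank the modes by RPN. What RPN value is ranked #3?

81

RPN = Severity × Occurrence × Detection:
  FM01: 3 × 6 × 2 = 36
  FM02: 1 × 6 × 10 = 60
  FM03: 8 × 1 × 8 = 64
  FM04: 1 × 9 × 9 = 81
  FM05: 1 × 10 × 9 = 90
  FM06: 1 × 1 × 7 = 7
  FM07: 8 × 5 × 8 = 320
Sorted descending: 320, 90, 81, 64, 60, 36, 7.
The third-highest RPN is 81 (FM04).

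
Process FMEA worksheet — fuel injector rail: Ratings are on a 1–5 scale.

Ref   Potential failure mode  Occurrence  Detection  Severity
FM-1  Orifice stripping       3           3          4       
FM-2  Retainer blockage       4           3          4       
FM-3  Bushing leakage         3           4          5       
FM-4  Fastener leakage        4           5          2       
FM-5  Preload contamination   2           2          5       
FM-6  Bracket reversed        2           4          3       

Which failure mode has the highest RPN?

RPN = Severity × Occurrence × Detection:
  FM-1: 4 × 3 × 3 = 36
  FM-2: 4 × 4 × 3 = 48
  FM-3: 5 × 3 × 4 = 60
  FM-4: 2 × 4 × 5 = 40
  FM-5: 5 × 2 × 2 = 20
  FM-6: 3 × 2 × 4 = 24
Highest RPN is 60 → FM-3.

FM-3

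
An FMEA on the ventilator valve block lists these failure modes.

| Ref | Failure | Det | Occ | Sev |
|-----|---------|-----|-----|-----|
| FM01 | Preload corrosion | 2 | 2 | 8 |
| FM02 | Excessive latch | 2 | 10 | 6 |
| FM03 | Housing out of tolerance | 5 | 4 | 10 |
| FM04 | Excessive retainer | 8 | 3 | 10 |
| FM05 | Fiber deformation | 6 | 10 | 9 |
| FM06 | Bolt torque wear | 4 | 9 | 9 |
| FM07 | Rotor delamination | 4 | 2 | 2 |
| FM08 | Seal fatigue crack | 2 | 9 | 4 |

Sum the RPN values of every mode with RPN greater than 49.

1496

RPN = Severity × Occurrence × Detection:
  FM01: 8 × 2 × 2 = 32
  FM02: 6 × 10 × 2 = 120
  FM03: 10 × 4 × 5 = 200
  FM04: 10 × 3 × 8 = 240
  FM05: 9 × 10 × 6 = 540
  FM06: 9 × 9 × 4 = 324
  FM07: 2 × 2 × 4 = 16
  FM08: 4 × 9 × 2 = 72
RPN > 49: FM02 (120), FM03 (200), FM04 (240), FM05 (540), FM06 (324), FM08 (72).
Sum: 120 + 200 + 240 + 540 + 324 + 72 = 1496.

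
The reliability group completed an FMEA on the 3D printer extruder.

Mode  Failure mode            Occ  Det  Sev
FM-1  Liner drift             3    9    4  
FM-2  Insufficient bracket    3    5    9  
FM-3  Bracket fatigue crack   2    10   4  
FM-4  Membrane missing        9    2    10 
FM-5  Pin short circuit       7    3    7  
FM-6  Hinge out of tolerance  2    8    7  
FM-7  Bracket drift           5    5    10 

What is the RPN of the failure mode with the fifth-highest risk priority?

112

RPN = Severity × Occurrence × Detection:
  FM-1: 4 × 3 × 9 = 108
  FM-2: 9 × 3 × 5 = 135
  FM-3: 4 × 2 × 10 = 80
  FM-4: 10 × 9 × 2 = 180
  FM-5: 7 × 7 × 3 = 147
  FM-6: 7 × 2 × 8 = 112
  FM-7: 10 × 5 × 5 = 250
Sorted descending: 250, 180, 147, 135, 112, 108, 80.
The fifth-highest RPN is 112 (FM-6).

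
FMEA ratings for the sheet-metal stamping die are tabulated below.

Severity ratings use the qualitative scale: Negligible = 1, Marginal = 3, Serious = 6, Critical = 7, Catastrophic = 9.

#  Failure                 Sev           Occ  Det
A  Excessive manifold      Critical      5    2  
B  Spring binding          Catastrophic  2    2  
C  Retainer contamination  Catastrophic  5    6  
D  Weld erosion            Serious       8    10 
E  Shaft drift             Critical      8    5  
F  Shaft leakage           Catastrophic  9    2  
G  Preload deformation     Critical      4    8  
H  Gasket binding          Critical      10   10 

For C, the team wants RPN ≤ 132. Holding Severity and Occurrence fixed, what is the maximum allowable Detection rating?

2

C: S=9, O=5, D=6 → current RPN = 270.
Fixed product = 45. Need 45 × D ≤ 132, so D ≤ 132/45 = 2.93.
Maximum integer Detection rating = 2 (gives RPN 90; D=3 would give 135 > 132).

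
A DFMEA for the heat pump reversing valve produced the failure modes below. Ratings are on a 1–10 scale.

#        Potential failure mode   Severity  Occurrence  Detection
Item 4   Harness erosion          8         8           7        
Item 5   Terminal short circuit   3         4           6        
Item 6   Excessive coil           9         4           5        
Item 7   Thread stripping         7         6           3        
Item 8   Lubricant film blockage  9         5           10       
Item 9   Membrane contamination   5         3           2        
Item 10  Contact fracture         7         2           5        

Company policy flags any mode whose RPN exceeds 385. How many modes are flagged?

RPN = Severity × Occurrence × Detection:
  Item 4: 8 × 8 × 7 = 448
  Item 5: 3 × 4 × 6 = 72
  Item 6: 9 × 4 × 5 = 180
  Item 7: 7 × 6 × 3 = 126
  Item 8: 9 × 5 × 10 = 450
  Item 9: 5 × 3 × 2 = 30
  Item 10: 7 × 2 × 5 = 70
Modes with RPN > 385: Item 4 (448), Item 8 (450) → 2.

2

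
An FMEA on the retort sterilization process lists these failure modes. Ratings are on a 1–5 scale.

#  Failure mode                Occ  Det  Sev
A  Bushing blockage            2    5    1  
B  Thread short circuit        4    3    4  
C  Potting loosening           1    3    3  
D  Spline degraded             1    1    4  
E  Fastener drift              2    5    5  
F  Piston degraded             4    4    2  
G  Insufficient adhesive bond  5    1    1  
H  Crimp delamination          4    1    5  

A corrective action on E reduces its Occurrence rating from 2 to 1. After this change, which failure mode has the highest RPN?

RPN = Severity × Occurrence × Detection:
  A: 1 × 2 × 5 = 10
  B: 4 × 4 × 3 = 48
  C: 3 × 1 × 3 = 9
  D: 4 × 1 × 1 = 4
  E: 5 × 2 × 5 = 50
  F: 2 × 4 × 4 = 32
  G: 1 × 5 × 1 = 5
  H: 5 × 4 × 1 = 20
After action: E → 5 × 1 × 5 = 25.
Revised RPNs: B=48, F=32, E=25, H=20, A=10, C=9, G=5, D=4.
Highest is now B (48).

B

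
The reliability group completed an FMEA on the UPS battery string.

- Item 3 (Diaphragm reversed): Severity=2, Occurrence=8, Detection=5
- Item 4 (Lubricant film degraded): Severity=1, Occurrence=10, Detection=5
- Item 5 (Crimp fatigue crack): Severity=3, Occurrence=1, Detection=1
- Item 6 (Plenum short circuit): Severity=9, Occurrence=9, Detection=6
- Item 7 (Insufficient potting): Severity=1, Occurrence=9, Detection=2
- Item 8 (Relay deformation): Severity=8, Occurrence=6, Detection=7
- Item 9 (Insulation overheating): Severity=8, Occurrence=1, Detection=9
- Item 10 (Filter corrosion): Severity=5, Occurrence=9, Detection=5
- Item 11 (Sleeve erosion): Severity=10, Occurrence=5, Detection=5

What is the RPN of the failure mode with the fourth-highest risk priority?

RPN = Severity × Occurrence × Detection:
  Item 3: 2 × 8 × 5 = 80
  Item 4: 1 × 10 × 5 = 50
  Item 5: 3 × 1 × 1 = 3
  Item 6: 9 × 9 × 6 = 486
  Item 7: 1 × 9 × 2 = 18
  Item 8: 8 × 6 × 7 = 336
  Item 9: 8 × 1 × 9 = 72
  Item 10: 5 × 9 × 5 = 225
  Item 11: 10 × 5 × 5 = 250
Sorted descending: 486, 336, 250, 225, 80, 72, 50, 18, 3.
The fourth-highest RPN is 225 (Item 10).

225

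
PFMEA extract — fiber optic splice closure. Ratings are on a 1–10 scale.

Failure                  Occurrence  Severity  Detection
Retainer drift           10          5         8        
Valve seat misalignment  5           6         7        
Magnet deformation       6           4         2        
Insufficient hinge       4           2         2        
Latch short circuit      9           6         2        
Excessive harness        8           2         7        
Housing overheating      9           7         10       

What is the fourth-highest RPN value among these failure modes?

112

RPN = Severity × Occurrence × Detection:
  Retainer drift: 5 × 10 × 8 = 400
  Valve seat misalignment: 6 × 5 × 7 = 210
  Magnet deformation: 4 × 6 × 2 = 48
  Insufficient hinge: 2 × 4 × 2 = 16
  Latch short circuit: 6 × 9 × 2 = 108
  Excessive harness: 2 × 8 × 7 = 112
  Housing overheating: 7 × 9 × 10 = 630
Sorted descending: 630, 400, 210, 112, 108, 48, 16.
The fourth-highest RPN is 112 (Excessive harness).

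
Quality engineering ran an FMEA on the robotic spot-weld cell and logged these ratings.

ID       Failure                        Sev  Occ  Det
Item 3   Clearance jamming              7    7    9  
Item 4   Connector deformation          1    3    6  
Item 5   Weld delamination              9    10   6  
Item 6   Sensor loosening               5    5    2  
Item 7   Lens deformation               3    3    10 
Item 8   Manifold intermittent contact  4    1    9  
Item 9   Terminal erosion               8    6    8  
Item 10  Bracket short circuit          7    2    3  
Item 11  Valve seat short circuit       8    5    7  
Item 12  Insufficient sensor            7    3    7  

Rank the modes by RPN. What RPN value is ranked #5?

147

RPN = Severity × Occurrence × Detection:
  Item 3: 7 × 7 × 9 = 441
  Item 4: 1 × 3 × 6 = 18
  Item 5: 9 × 10 × 6 = 540
  Item 6: 5 × 5 × 2 = 50
  Item 7: 3 × 3 × 10 = 90
  Item 8: 4 × 1 × 9 = 36
  Item 9: 8 × 6 × 8 = 384
  Item 10: 7 × 2 × 3 = 42
  Item 11: 8 × 5 × 7 = 280
  Item 12: 7 × 3 × 7 = 147
Sorted descending: 540, 441, 384, 280, 147, 90, 50, 42, 36, 18.
The fifth-highest RPN is 147 (Item 12).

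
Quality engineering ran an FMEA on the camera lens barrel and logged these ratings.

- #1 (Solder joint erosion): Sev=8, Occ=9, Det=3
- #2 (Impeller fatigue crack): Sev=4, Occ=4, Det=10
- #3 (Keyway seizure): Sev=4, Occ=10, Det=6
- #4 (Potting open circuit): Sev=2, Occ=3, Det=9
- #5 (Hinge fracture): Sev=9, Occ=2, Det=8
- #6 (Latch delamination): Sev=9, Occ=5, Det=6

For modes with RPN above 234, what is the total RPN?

RPN = Severity × Occurrence × Detection:
  #1: 8 × 9 × 3 = 216
  #2: 4 × 4 × 10 = 160
  #3: 4 × 10 × 6 = 240
  #4: 2 × 3 × 9 = 54
  #5: 9 × 2 × 8 = 144
  #6: 9 × 5 × 6 = 270
RPN > 234: #3 (240), #6 (270).
Sum: 240 + 270 = 510.

510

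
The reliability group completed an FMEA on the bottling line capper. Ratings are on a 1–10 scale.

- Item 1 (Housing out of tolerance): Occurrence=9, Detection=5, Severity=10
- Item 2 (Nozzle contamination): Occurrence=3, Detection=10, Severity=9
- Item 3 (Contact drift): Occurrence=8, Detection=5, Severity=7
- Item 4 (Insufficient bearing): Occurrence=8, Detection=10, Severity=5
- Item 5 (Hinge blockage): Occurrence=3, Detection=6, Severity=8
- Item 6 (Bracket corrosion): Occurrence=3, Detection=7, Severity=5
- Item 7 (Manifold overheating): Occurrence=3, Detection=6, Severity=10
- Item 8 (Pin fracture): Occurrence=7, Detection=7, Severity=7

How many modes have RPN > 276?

RPN = Severity × Occurrence × Detection:
  Item 1: 10 × 9 × 5 = 450
  Item 2: 9 × 3 × 10 = 270
  Item 3: 7 × 8 × 5 = 280
  Item 4: 5 × 8 × 10 = 400
  Item 5: 8 × 3 × 6 = 144
  Item 6: 5 × 3 × 7 = 105
  Item 7: 10 × 3 × 6 = 180
  Item 8: 7 × 7 × 7 = 343
Modes with RPN > 276: Item 1 (450), Item 3 (280), Item 4 (400), Item 8 (343) → 4.

4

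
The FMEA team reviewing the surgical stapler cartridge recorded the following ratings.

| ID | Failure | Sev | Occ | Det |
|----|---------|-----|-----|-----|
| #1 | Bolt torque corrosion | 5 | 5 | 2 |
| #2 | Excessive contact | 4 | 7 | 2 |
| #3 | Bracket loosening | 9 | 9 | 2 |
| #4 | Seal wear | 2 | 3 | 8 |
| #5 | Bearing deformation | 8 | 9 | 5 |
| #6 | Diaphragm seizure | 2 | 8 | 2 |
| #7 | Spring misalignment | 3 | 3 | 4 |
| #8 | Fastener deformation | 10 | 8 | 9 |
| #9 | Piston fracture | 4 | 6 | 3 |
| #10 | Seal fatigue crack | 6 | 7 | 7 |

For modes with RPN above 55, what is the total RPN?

1664

RPN = Severity × Occurrence × Detection:
  #1: 5 × 5 × 2 = 50
  #2: 4 × 7 × 2 = 56
  #3: 9 × 9 × 2 = 162
  #4: 2 × 3 × 8 = 48
  #5: 8 × 9 × 5 = 360
  #6: 2 × 8 × 2 = 32
  #7: 3 × 3 × 4 = 36
  #8: 10 × 8 × 9 = 720
  #9: 4 × 6 × 3 = 72
  #10: 6 × 7 × 7 = 294
RPN > 55: #2 (56), #3 (162), #5 (360), #8 (720), #9 (72), #10 (294).
Sum: 56 + 162 + 360 + 720 + 72 + 294 = 1664.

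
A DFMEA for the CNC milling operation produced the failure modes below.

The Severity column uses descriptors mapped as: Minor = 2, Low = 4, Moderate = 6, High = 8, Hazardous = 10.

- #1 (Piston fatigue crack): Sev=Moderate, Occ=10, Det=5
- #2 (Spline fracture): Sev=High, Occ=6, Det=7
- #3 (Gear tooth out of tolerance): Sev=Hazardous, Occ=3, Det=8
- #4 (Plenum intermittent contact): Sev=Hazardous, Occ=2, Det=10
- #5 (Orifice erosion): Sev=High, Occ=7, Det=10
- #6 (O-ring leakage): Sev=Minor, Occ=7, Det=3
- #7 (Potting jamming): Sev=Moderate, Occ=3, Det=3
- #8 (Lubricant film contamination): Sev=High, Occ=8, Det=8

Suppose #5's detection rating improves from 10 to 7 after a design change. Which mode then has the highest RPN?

#8

RPN = Severity × Occurrence × Detection:
  #1: 6 × 10 × 5 = 300
  #2: 8 × 6 × 7 = 336
  #3: 10 × 3 × 8 = 240
  #4: 10 × 2 × 10 = 200
  #5: 8 × 7 × 10 = 560
  #6: 2 × 7 × 3 = 42
  #7: 6 × 3 × 3 = 54
  #8: 8 × 8 × 8 = 512
After action: #5 → 8 × 7 × 7 = 392.
Revised RPNs: #8=512, #5=392, #2=336, #1=300, #3=240, #4=200, #7=54, #6=42.
Highest is now #8 (512).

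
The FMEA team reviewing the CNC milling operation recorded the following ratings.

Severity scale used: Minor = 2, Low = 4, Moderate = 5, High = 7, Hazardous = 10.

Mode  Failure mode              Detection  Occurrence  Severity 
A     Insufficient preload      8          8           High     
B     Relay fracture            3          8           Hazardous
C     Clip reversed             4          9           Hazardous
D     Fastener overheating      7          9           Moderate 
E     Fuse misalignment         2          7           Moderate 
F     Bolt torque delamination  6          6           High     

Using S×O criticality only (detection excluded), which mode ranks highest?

C

Criticality = Severity × Occurrence:
  A: 7 × 8 = 56
  B: 10 × 8 = 80
  C: 10 × 9 = 90
  D: 5 × 9 = 45
  E: 5 × 7 = 35
  F: 7 × 6 = 42
Highest criticality is 90 → C.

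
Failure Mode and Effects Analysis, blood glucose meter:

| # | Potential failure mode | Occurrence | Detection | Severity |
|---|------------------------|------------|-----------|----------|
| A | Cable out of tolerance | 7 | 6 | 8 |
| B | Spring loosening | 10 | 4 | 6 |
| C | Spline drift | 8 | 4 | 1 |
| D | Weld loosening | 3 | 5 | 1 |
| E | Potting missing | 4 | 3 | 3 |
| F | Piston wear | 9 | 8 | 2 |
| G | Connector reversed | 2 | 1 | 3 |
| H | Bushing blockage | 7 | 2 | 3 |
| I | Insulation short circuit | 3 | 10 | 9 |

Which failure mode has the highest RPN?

A

RPN = Severity × Occurrence × Detection:
  A: 8 × 7 × 6 = 336
  B: 6 × 10 × 4 = 240
  C: 1 × 8 × 4 = 32
  D: 1 × 3 × 5 = 15
  E: 3 × 4 × 3 = 36
  F: 2 × 9 × 8 = 144
  G: 3 × 2 × 1 = 6
  H: 3 × 7 × 2 = 42
  I: 9 × 3 × 10 = 270
Highest RPN is 336 → A.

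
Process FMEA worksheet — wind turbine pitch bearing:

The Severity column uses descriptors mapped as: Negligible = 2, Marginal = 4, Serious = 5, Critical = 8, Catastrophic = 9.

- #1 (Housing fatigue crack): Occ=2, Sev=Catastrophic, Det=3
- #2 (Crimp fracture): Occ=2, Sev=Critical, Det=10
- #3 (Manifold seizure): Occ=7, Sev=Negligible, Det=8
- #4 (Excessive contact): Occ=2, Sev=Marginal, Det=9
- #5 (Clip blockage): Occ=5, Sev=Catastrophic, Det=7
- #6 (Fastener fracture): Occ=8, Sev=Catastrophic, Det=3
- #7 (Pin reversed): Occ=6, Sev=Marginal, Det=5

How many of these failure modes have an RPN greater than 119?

4

RPN = Severity × Occurrence × Detection:
  #1: 9 × 2 × 3 = 54
  #2: 8 × 2 × 10 = 160
  #3: 2 × 7 × 8 = 112
  #4: 4 × 2 × 9 = 72
  #5: 9 × 5 × 7 = 315
  #6: 9 × 8 × 3 = 216
  #7: 4 × 6 × 5 = 120
Modes with RPN > 119: #2 (160), #5 (315), #6 (216), #7 (120) → 4.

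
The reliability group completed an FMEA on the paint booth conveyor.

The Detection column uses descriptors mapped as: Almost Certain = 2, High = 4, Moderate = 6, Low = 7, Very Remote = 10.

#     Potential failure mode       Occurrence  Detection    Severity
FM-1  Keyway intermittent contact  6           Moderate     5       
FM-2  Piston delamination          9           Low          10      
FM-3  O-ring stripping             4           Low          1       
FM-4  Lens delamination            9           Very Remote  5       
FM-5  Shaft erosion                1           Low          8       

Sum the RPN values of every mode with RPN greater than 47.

1316

RPN = Severity × Occurrence × Detection:
  FM-1: 5 × 6 × 6 = 180
  FM-2: 10 × 9 × 7 = 630
  FM-3: 1 × 4 × 7 = 28
  FM-4: 5 × 9 × 10 = 450
  FM-5: 8 × 1 × 7 = 56
RPN > 47: FM-1 (180), FM-2 (630), FM-4 (450), FM-5 (56).
Sum: 180 + 630 + 450 + 56 = 1316.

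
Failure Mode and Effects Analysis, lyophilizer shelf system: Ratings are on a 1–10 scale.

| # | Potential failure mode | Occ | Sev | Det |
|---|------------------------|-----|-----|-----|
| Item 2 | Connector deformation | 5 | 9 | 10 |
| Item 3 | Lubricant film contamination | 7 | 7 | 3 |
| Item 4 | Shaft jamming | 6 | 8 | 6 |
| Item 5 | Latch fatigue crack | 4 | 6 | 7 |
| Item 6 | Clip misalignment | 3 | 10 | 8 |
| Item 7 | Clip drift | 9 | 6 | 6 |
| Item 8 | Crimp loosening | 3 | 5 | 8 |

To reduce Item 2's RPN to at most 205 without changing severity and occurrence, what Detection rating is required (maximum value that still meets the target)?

4

Item 2: S=9, O=5, D=10 → current RPN = 450.
Fixed product = 45. Need 45 × D ≤ 205, so D ≤ 205/45 = 4.56.
Maximum integer Detection rating = 4 (gives RPN 180; D=5 would give 225 > 205).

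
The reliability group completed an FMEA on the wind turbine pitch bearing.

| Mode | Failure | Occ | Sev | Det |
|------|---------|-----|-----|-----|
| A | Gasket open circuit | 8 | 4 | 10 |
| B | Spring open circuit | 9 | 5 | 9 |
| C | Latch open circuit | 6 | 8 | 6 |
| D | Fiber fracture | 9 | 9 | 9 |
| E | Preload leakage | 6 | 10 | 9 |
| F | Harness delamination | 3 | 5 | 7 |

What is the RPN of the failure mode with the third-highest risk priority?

RPN = Severity × Occurrence × Detection:
  A: 4 × 8 × 10 = 320
  B: 5 × 9 × 9 = 405
  C: 8 × 6 × 6 = 288
  D: 9 × 9 × 9 = 729
  E: 10 × 6 × 9 = 540
  F: 5 × 3 × 7 = 105
Sorted descending: 729, 540, 405, 320, 288, 105.
The third-highest RPN is 405 (B).

405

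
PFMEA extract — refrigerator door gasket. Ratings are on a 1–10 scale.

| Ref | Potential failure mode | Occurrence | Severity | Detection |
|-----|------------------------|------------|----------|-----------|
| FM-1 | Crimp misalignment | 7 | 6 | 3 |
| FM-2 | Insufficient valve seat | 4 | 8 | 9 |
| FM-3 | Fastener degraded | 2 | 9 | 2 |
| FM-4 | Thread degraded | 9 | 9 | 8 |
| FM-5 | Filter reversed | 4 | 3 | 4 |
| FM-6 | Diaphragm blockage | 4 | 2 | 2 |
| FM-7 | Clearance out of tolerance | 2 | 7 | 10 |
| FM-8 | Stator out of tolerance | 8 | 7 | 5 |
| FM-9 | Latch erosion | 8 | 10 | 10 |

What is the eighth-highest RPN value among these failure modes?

36

RPN = Severity × Occurrence × Detection:
  FM-1: 6 × 7 × 3 = 126
  FM-2: 8 × 4 × 9 = 288
  FM-3: 9 × 2 × 2 = 36
  FM-4: 9 × 9 × 8 = 648
  FM-5: 3 × 4 × 4 = 48
  FM-6: 2 × 4 × 2 = 16
  FM-7: 7 × 2 × 10 = 140
  FM-8: 7 × 8 × 5 = 280
  FM-9: 10 × 8 × 10 = 800
Sorted descending: 800, 648, 288, 280, 140, 126, 48, 36, 16.
The eighth-highest RPN is 36 (FM-3).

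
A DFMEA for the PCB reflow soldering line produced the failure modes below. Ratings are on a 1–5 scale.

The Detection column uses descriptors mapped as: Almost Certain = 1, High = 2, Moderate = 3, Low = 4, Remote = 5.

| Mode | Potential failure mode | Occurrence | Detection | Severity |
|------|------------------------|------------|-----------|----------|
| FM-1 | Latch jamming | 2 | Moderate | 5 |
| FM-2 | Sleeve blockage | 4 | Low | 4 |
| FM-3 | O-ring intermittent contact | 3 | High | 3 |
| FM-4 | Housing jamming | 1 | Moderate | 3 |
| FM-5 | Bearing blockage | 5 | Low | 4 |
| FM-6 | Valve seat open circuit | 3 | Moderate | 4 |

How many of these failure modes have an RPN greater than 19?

RPN = Severity × Occurrence × Detection:
  FM-1: 5 × 2 × 3 = 30
  FM-2: 4 × 4 × 4 = 64
  FM-3: 3 × 3 × 2 = 18
  FM-4: 3 × 1 × 3 = 9
  FM-5: 4 × 5 × 4 = 80
  FM-6: 4 × 3 × 3 = 36
Modes with RPN > 19: FM-1 (30), FM-2 (64), FM-5 (80), FM-6 (36) → 4.

4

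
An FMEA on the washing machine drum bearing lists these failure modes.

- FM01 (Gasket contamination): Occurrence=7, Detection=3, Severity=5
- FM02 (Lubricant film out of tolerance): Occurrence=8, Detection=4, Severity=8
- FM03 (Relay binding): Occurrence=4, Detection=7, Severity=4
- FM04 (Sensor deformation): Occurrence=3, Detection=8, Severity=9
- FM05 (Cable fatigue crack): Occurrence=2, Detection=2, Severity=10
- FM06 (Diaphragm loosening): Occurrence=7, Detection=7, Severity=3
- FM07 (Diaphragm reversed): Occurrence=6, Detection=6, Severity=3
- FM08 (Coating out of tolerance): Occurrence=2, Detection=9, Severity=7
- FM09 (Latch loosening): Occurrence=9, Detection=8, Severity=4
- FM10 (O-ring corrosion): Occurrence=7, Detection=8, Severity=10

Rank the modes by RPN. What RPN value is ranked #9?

RPN = Severity × Occurrence × Detection:
  FM01: 5 × 7 × 3 = 105
  FM02: 8 × 8 × 4 = 256
  FM03: 4 × 4 × 7 = 112
  FM04: 9 × 3 × 8 = 216
  FM05: 10 × 2 × 2 = 40
  FM06: 3 × 7 × 7 = 147
  FM07: 3 × 6 × 6 = 108
  FM08: 7 × 2 × 9 = 126
  FM09: 4 × 9 × 8 = 288
  FM10: 10 × 7 × 8 = 560
Sorted descending: 560, 288, 256, 216, 147, 126, 112, 108, 105, 40.
The 9th-highest RPN is 105 (FM01).

105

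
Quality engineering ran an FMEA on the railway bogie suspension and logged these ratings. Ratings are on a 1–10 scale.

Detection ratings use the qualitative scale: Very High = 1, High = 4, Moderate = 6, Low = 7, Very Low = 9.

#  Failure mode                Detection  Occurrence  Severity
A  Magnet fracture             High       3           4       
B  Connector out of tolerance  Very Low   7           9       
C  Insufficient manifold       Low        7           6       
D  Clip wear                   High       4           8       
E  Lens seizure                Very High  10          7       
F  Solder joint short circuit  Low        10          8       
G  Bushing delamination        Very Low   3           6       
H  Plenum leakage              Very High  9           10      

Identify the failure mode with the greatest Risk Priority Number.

RPN = Severity × Occurrence × Detection:
  A: 4 × 3 × 4 = 48
  B: 9 × 7 × 9 = 567
  C: 6 × 7 × 7 = 294
  D: 8 × 4 × 4 = 128
  E: 7 × 10 × 1 = 70
  F: 8 × 10 × 7 = 560
  G: 6 × 3 × 9 = 162
  H: 10 × 9 × 1 = 90
Highest RPN is 567 → B.

B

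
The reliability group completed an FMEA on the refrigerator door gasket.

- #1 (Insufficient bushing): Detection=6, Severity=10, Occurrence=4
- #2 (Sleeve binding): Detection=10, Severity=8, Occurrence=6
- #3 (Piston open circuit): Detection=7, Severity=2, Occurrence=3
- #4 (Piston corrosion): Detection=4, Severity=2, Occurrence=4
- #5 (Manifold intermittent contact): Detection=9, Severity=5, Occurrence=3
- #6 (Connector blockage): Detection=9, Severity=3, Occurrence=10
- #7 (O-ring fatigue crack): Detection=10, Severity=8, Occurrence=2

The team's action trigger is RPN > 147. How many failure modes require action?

4

RPN = Severity × Occurrence × Detection:
  #1: 10 × 4 × 6 = 240
  #2: 8 × 6 × 10 = 480
  #3: 2 × 3 × 7 = 42
  #4: 2 × 4 × 4 = 32
  #5: 5 × 3 × 9 = 135
  #6: 3 × 10 × 9 = 270
  #7: 8 × 2 × 10 = 160
Modes with RPN > 147: #1 (240), #2 (480), #6 (270), #7 (160) → 4.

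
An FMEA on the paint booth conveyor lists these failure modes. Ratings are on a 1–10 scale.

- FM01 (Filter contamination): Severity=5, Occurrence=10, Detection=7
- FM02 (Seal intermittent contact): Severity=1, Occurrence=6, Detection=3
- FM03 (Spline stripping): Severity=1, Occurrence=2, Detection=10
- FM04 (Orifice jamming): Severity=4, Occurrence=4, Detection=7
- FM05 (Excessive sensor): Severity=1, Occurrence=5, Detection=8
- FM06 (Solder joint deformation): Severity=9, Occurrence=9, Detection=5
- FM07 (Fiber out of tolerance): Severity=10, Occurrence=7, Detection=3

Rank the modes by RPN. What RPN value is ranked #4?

112

RPN = Severity × Occurrence × Detection:
  FM01: 5 × 10 × 7 = 350
  FM02: 1 × 6 × 3 = 18
  FM03: 1 × 2 × 10 = 20
  FM04: 4 × 4 × 7 = 112
  FM05: 1 × 5 × 8 = 40
  FM06: 9 × 9 × 5 = 405
  FM07: 10 × 7 × 3 = 210
Sorted descending: 405, 350, 210, 112, 40, 20, 18.
The fourth-highest RPN is 112 (FM04).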